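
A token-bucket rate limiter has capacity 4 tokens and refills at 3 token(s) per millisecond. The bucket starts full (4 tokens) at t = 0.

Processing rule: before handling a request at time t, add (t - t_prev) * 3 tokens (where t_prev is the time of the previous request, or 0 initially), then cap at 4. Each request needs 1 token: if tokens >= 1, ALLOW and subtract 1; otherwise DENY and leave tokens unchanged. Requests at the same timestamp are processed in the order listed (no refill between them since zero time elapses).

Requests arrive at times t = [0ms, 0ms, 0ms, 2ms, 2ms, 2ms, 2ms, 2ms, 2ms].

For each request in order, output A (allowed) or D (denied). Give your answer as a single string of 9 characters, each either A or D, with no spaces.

Simulating step by step:
  req#1 t=0ms: ALLOW
  req#2 t=0ms: ALLOW
  req#3 t=0ms: ALLOW
  req#4 t=2ms: ALLOW
  req#5 t=2ms: ALLOW
  req#6 t=2ms: ALLOW
  req#7 t=2ms: ALLOW
  req#8 t=2ms: DENY
  req#9 t=2ms: DENY

Answer: AAAAAAADD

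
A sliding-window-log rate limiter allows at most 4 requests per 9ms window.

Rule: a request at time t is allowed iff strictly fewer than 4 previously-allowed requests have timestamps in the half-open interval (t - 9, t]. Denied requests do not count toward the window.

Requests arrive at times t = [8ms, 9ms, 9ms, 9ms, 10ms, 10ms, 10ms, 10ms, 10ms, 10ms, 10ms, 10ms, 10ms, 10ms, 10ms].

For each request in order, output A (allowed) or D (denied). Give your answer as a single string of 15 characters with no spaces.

Tracking allowed requests in the window:
  req#1 t=8ms: ALLOW
  req#2 t=9ms: ALLOW
  req#3 t=9ms: ALLOW
  req#4 t=9ms: ALLOW
  req#5 t=10ms: DENY
  req#6 t=10ms: DENY
  req#7 t=10ms: DENY
  req#8 t=10ms: DENY
  req#9 t=10ms: DENY
  req#10 t=10ms: DENY
  req#11 t=10ms: DENY
  req#12 t=10ms: DENY
  req#13 t=10ms: DENY
  req#14 t=10ms: DENY
  req#15 t=10ms: DENY

Answer: AAAADDDDDDDDDDD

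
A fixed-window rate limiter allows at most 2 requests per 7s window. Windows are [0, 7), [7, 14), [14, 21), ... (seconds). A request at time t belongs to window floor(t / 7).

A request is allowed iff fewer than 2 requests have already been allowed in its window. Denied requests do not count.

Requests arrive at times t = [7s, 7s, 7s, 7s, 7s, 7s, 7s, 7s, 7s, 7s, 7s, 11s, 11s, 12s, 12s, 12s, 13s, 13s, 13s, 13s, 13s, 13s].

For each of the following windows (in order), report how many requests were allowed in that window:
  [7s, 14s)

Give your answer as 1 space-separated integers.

Answer: 2

Derivation:
Processing requests:
  req#1 t=7s (window 1): ALLOW
  req#2 t=7s (window 1): ALLOW
  req#3 t=7s (window 1): DENY
  req#4 t=7s (window 1): DENY
  req#5 t=7s (window 1): DENY
  req#6 t=7s (window 1): DENY
  req#7 t=7s (window 1): DENY
  req#8 t=7s (window 1): DENY
  req#9 t=7s (window 1): DENY
  req#10 t=7s (window 1): DENY
  req#11 t=7s (window 1): DENY
  req#12 t=11s (window 1): DENY
  req#13 t=11s (window 1): DENY
  req#14 t=12s (window 1): DENY
  req#15 t=12s (window 1): DENY
  req#16 t=12s (window 1): DENY
  req#17 t=13s (window 1): DENY
  req#18 t=13s (window 1): DENY
  req#19 t=13s (window 1): DENY
  req#20 t=13s (window 1): DENY
  req#21 t=13s (window 1): DENY
  req#22 t=13s (window 1): DENY

Allowed counts by window: 2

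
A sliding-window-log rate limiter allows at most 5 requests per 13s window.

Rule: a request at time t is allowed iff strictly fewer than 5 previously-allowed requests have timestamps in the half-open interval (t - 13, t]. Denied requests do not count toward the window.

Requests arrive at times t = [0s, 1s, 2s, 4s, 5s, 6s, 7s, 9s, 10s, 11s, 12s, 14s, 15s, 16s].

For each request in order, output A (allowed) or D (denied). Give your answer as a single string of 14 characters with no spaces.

Answer: AAAAADDDDDDAAA

Derivation:
Tracking allowed requests in the window:
  req#1 t=0s: ALLOW
  req#2 t=1s: ALLOW
  req#3 t=2s: ALLOW
  req#4 t=4s: ALLOW
  req#5 t=5s: ALLOW
  req#6 t=6s: DENY
  req#7 t=7s: DENY
  req#8 t=9s: DENY
  req#9 t=10s: DENY
  req#10 t=11s: DENY
  req#11 t=12s: DENY
  req#12 t=14s: ALLOW
  req#13 t=15s: ALLOW
  req#14 t=16s: ALLOW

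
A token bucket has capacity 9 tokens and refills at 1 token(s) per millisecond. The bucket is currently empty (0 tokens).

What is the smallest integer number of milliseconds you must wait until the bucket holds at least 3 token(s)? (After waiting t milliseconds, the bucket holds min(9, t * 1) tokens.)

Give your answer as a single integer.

Need t * 1 >= 3, so t >= 3/1.
Smallest integer t = ceil(3/1) = 3.

Answer: 3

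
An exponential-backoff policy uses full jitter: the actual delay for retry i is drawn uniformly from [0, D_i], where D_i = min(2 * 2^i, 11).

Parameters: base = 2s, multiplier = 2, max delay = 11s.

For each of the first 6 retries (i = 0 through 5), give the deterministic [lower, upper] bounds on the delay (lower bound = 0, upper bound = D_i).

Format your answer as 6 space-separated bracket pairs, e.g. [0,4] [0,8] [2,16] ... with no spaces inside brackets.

Computing bounds per retry:
  i=0: D_i=min(2*2^0,11)=2, bounds=[0,2]
  i=1: D_i=min(2*2^1,11)=4, bounds=[0,4]
  i=2: D_i=min(2*2^2,11)=8, bounds=[0,8]
  i=3: D_i=min(2*2^3,11)=11, bounds=[0,11]
  i=4: D_i=min(2*2^4,11)=11, bounds=[0,11]
  i=5: D_i=min(2*2^5,11)=11, bounds=[0,11]

Answer: [0,2] [0,4] [0,8] [0,11] [0,11] [0,11]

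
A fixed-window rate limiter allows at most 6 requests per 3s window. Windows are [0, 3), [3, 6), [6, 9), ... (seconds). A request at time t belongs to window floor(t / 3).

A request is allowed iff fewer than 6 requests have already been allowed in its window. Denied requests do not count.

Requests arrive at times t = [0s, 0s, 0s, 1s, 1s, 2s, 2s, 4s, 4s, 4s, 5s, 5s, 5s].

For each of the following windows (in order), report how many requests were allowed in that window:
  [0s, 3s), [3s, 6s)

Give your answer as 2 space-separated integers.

Answer: 6 6

Derivation:
Processing requests:
  req#1 t=0s (window 0): ALLOW
  req#2 t=0s (window 0): ALLOW
  req#3 t=0s (window 0): ALLOW
  req#4 t=1s (window 0): ALLOW
  req#5 t=1s (window 0): ALLOW
  req#6 t=2s (window 0): ALLOW
  req#7 t=2s (window 0): DENY
  req#8 t=4s (window 1): ALLOW
  req#9 t=4s (window 1): ALLOW
  req#10 t=4s (window 1): ALLOW
  req#11 t=5s (window 1): ALLOW
  req#12 t=5s (window 1): ALLOW
  req#13 t=5s (window 1): ALLOW

Allowed counts by window: 6 6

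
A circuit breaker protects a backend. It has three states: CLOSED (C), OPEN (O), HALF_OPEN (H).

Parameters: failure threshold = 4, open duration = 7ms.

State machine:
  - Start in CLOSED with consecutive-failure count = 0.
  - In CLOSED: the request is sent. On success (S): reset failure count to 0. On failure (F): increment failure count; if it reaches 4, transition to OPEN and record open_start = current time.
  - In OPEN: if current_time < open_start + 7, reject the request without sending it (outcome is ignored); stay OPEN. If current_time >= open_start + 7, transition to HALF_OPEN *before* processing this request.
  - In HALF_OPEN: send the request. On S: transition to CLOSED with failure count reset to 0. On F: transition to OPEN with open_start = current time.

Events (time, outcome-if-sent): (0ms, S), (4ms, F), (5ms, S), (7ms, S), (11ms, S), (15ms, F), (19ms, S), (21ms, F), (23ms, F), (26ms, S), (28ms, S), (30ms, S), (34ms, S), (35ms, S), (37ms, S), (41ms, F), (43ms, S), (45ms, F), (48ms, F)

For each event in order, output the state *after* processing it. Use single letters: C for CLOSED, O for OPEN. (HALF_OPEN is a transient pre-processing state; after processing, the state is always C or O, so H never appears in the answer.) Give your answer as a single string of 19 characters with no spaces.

State after each event:
  event#1 t=0ms outcome=S: state=CLOSED
  event#2 t=4ms outcome=F: state=CLOSED
  event#3 t=5ms outcome=S: state=CLOSED
  event#4 t=7ms outcome=S: state=CLOSED
  event#5 t=11ms outcome=S: state=CLOSED
  event#6 t=15ms outcome=F: state=CLOSED
  event#7 t=19ms outcome=S: state=CLOSED
  event#8 t=21ms outcome=F: state=CLOSED
  event#9 t=23ms outcome=F: state=CLOSED
  event#10 t=26ms outcome=S: state=CLOSED
  event#11 t=28ms outcome=S: state=CLOSED
  event#12 t=30ms outcome=S: state=CLOSED
  event#13 t=34ms outcome=S: state=CLOSED
  event#14 t=35ms outcome=S: state=CLOSED
  event#15 t=37ms outcome=S: state=CLOSED
  event#16 t=41ms outcome=F: state=CLOSED
  event#17 t=43ms outcome=S: state=CLOSED
  event#18 t=45ms outcome=F: state=CLOSED
  event#19 t=48ms outcome=F: state=CLOSED

Answer: CCCCCCCCCCCCCCCCCCC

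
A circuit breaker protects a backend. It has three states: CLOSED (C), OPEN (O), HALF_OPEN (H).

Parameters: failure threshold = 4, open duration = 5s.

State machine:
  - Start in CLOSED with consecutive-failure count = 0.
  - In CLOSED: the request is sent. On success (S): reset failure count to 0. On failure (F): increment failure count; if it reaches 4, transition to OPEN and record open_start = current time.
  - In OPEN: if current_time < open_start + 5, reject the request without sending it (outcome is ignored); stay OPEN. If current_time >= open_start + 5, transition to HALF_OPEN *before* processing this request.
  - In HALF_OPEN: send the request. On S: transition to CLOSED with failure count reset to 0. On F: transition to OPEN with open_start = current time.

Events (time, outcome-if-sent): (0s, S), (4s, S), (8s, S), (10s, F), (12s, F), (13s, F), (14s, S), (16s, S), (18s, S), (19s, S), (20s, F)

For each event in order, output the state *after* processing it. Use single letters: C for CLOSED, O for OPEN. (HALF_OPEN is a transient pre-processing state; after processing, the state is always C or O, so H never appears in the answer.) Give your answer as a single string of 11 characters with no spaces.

State after each event:
  event#1 t=0s outcome=S: state=CLOSED
  event#2 t=4s outcome=S: state=CLOSED
  event#3 t=8s outcome=S: state=CLOSED
  event#4 t=10s outcome=F: state=CLOSED
  event#5 t=12s outcome=F: state=CLOSED
  event#6 t=13s outcome=F: state=CLOSED
  event#7 t=14s outcome=S: state=CLOSED
  event#8 t=16s outcome=S: state=CLOSED
  event#9 t=18s outcome=S: state=CLOSED
  event#10 t=19s outcome=S: state=CLOSED
  event#11 t=20s outcome=F: state=CLOSED

Answer: CCCCCCCCCCC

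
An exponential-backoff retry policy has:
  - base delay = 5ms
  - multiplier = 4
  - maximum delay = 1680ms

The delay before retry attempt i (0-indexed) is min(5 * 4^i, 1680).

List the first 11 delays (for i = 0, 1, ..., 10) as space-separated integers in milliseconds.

Answer: 5 20 80 320 1280 1680 1680 1680 1680 1680 1680

Derivation:
Computing each delay:
  i=0: min(5*4^0, 1680) = 5
  i=1: min(5*4^1, 1680) = 20
  i=2: min(5*4^2, 1680) = 80
  i=3: min(5*4^3, 1680) = 320
  i=4: min(5*4^4, 1680) = 1280
  i=5: min(5*4^5, 1680) = 1680
  i=6: min(5*4^6, 1680) = 1680
  i=7: min(5*4^7, 1680) = 1680
  i=8: min(5*4^8, 1680) = 1680
  i=9: min(5*4^9, 1680) = 1680
  i=10: min(5*4^10, 1680) = 1680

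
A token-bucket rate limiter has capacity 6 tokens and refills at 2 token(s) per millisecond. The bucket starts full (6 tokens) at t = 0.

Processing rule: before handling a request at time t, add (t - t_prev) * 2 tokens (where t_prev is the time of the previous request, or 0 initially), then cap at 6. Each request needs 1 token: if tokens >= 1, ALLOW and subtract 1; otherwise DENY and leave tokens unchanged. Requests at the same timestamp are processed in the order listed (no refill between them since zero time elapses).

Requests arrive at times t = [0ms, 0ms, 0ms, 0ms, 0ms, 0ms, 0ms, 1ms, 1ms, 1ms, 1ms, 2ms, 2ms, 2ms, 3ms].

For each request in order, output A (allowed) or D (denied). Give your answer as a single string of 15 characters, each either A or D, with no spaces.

Answer: AAAAAADAADDAADA

Derivation:
Simulating step by step:
  req#1 t=0ms: ALLOW
  req#2 t=0ms: ALLOW
  req#3 t=0ms: ALLOW
  req#4 t=0ms: ALLOW
  req#5 t=0ms: ALLOW
  req#6 t=0ms: ALLOW
  req#7 t=0ms: DENY
  req#8 t=1ms: ALLOW
  req#9 t=1ms: ALLOW
  req#10 t=1ms: DENY
  req#11 t=1ms: DENY
  req#12 t=2ms: ALLOW
  req#13 t=2ms: ALLOW
  req#14 t=2ms: DENY
  req#15 t=3ms: ALLOW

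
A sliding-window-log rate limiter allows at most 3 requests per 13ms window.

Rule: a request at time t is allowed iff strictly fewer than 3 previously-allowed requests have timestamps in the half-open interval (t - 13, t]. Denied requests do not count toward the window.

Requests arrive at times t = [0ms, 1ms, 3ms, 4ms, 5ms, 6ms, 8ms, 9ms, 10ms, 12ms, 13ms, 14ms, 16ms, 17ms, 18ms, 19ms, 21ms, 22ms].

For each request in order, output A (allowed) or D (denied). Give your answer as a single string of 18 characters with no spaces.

Answer: AAADDDDDDDAAADDDDD

Derivation:
Tracking allowed requests in the window:
  req#1 t=0ms: ALLOW
  req#2 t=1ms: ALLOW
  req#3 t=3ms: ALLOW
  req#4 t=4ms: DENY
  req#5 t=5ms: DENY
  req#6 t=6ms: DENY
  req#7 t=8ms: DENY
  req#8 t=9ms: DENY
  req#9 t=10ms: DENY
  req#10 t=12ms: DENY
  req#11 t=13ms: ALLOW
  req#12 t=14ms: ALLOW
  req#13 t=16ms: ALLOW
  req#14 t=17ms: DENY
  req#15 t=18ms: DENY
  req#16 t=19ms: DENY
  req#17 t=21ms: DENY
  req#18 t=22ms: DENY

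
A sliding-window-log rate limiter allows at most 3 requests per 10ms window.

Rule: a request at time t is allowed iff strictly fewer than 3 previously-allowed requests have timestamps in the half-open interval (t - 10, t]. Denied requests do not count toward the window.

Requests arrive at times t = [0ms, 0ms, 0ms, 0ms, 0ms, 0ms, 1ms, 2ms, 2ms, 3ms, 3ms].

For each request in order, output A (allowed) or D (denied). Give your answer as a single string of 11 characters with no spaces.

Tracking allowed requests in the window:
  req#1 t=0ms: ALLOW
  req#2 t=0ms: ALLOW
  req#3 t=0ms: ALLOW
  req#4 t=0ms: DENY
  req#5 t=0ms: DENY
  req#6 t=0ms: DENY
  req#7 t=1ms: DENY
  req#8 t=2ms: DENY
  req#9 t=2ms: DENY
  req#10 t=3ms: DENY
  req#11 t=3ms: DENY

Answer: AAADDDDDDDD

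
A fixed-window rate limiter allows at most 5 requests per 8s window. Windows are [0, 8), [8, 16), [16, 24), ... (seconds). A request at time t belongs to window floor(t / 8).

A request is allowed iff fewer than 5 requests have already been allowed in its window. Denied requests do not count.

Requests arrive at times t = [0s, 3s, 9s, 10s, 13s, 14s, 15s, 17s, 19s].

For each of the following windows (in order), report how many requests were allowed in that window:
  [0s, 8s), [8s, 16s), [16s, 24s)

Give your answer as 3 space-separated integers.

Answer: 2 5 2

Derivation:
Processing requests:
  req#1 t=0s (window 0): ALLOW
  req#2 t=3s (window 0): ALLOW
  req#3 t=9s (window 1): ALLOW
  req#4 t=10s (window 1): ALLOW
  req#5 t=13s (window 1): ALLOW
  req#6 t=14s (window 1): ALLOW
  req#7 t=15s (window 1): ALLOW
  req#8 t=17s (window 2): ALLOW
  req#9 t=19s (window 2): ALLOW

Allowed counts by window: 2 5 2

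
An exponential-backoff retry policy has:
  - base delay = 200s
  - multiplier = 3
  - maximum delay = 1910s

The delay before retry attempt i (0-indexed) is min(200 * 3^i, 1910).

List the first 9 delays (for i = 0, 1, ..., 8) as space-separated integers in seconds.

Computing each delay:
  i=0: min(200*3^0, 1910) = 200
  i=1: min(200*3^1, 1910) = 600
  i=2: min(200*3^2, 1910) = 1800
  i=3: min(200*3^3, 1910) = 1910
  i=4: min(200*3^4, 1910) = 1910
  i=5: min(200*3^5, 1910) = 1910
  i=6: min(200*3^6, 1910) = 1910
  i=7: min(200*3^7, 1910) = 1910
  i=8: min(200*3^8, 1910) = 1910

Answer: 200 600 1800 1910 1910 1910 1910 1910 1910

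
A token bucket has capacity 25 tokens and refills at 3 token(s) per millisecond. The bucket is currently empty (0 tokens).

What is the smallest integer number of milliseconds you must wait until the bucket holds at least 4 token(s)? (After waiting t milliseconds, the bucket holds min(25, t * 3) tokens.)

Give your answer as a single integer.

Need t * 3 >= 4, so t >= 4/3.
Smallest integer t = ceil(4/3) = 2.

Answer: 2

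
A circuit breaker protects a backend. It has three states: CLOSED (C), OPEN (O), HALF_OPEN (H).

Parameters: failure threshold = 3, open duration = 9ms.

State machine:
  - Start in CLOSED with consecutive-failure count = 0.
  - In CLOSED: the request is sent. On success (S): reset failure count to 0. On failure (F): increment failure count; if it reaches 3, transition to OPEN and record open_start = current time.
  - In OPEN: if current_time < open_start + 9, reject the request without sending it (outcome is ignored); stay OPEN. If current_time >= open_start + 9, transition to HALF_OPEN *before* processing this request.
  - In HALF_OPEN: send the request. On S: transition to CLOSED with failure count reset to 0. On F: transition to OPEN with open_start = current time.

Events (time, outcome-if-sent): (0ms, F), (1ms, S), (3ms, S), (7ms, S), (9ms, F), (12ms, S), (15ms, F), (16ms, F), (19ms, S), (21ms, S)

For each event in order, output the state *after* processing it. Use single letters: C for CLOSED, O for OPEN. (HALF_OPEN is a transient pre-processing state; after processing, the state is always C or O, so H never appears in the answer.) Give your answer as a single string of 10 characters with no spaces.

State after each event:
  event#1 t=0ms outcome=F: state=CLOSED
  event#2 t=1ms outcome=S: state=CLOSED
  event#3 t=3ms outcome=S: state=CLOSED
  event#4 t=7ms outcome=S: state=CLOSED
  event#5 t=9ms outcome=F: state=CLOSED
  event#6 t=12ms outcome=S: state=CLOSED
  event#7 t=15ms outcome=F: state=CLOSED
  event#8 t=16ms outcome=F: state=CLOSED
  event#9 t=19ms outcome=S: state=CLOSED
  event#10 t=21ms outcome=S: state=CLOSED

Answer: CCCCCCCCCC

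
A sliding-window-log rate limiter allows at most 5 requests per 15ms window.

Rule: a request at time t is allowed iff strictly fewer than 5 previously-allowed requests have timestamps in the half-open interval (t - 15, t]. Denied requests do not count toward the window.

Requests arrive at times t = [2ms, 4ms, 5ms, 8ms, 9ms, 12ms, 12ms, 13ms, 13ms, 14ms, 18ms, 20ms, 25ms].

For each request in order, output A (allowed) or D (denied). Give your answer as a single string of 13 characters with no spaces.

Tracking allowed requests in the window:
  req#1 t=2ms: ALLOW
  req#2 t=4ms: ALLOW
  req#3 t=5ms: ALLOW
  req#4 t=8ms: ALLOW
  req#5 t=9ms: ALLOW
  req#6 t=12ms: DENY
  req#7 t=12ms: DENY
  req#8 t=13ms: DENY
  req#9 t=13ms: DENY
  req#10 t=14ms: DENY
  req#11 t=18ms: ALLOW
  req#12 t=20ms: ALLOW
  req#13 t=25ms: ALLOW

Answer: AAAAADDDDDAAA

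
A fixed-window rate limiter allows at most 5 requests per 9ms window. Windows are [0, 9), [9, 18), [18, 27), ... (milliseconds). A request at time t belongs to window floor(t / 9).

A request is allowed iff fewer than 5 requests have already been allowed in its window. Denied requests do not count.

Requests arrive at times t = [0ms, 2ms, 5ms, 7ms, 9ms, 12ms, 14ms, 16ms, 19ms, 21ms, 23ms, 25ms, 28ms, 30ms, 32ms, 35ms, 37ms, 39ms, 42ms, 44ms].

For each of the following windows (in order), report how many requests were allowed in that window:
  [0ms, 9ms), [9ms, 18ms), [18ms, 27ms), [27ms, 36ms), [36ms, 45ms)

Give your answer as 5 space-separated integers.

Processing requests:
  req#1 t=0ms (window 0): ALLOW
  req#2 t=2ms (window 0): ALLOW
  req#3 t=5ms (window 0): ALLOW
  req#4 t=7ms (window 0): ALLOW
  req#5 t=9ms (window 1): ALLOW
  req#6 t=12ms (window 1): ALLOW
  req#7 t=14ms (window 1): ALLOW
  req#8 t=16ms (window 1): ALLOW
  req#9 t=19ms (window 2): ALLOW
  req#10 t=21ms (window 2): ALLOW
  req#11 t=23ms (window 2): ALLOW
  req#12 t=25ms (window 2): ALLOW
  req#13 t=28ms (window 3): ALLOW
  req#14 t=30ms (window 3): ALLOW
  req#15 t=32ms (window 3): ALLOW
  req#16 t=35ms (window 3): ALLOW
  req#17 t=37ms (window 4): ALLOW
  req#18 t=39ms (window 4): ALLOW
  req#19 t=42ms (window 4): ALLOW
  req#20 t=44ms (window 4): ALLOW

Allowed counts by window: 4 4 4 4 4

Answer: 4 4 4 4 4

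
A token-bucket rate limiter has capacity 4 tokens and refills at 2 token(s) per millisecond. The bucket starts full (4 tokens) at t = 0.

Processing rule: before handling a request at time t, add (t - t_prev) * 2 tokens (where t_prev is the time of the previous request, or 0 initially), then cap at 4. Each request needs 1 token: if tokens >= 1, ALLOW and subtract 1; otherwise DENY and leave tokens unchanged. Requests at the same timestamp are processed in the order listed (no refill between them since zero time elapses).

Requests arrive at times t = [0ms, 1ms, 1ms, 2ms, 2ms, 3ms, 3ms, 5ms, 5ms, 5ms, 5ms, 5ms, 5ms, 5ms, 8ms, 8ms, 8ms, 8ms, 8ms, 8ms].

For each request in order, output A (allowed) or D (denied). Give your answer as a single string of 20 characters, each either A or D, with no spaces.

Simulating step by step:
  req#1 t=0ms: ALLOW
  req#2 t=1ms: ALLOW
  req#3 t=1ms: ALLOW
  req#4 t=2ms: ALLOW
  req#5 t=2ms: ALLOW
  req#6 t=3ms: ALLOW
  req#7 t=3ms: ALLOW
  req#8 t=5ms: ALLOW
  req#9 t=5ms: ALLOW
  req#10 t=5ms: ALLOW
  req#11 t=5ms: ALLOW
  req#12 t=5ms: DENY
  req#13 t=5ms: DENY
  req#14 t=5ms: DENY
  req#15 t=8ms: ALLOW
  req#16 t=8ms: ALLOW
  req#17 t=8ms: ALLOW
  req#18 t=8ms: ALLOW
  req#19 t=8ms: DENY
  req#20 t=8ms: DENY

Answer: AAAAAAAAAAADDDAAAADD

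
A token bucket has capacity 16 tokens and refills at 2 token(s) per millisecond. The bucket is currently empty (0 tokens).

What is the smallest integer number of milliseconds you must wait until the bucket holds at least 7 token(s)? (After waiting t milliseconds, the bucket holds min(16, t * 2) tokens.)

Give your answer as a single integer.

Need t * 2 >= 7, so t >= 7/2.
Smallest integer t = ceil(7/2) = 4.

Answer: 4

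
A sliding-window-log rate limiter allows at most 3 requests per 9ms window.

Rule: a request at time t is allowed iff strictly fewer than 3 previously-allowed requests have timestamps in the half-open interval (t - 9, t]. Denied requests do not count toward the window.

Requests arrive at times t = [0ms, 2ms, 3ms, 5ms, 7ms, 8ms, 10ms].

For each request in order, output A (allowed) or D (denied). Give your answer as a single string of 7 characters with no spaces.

Tracking allowed requests in the window:
  req#1 t=0ms: ALLOW
  req#2 t=2ms: ALLOW
  req#3 t=3ms: ALLOW
  req#4 t=5ms: DENY
  req#5 t=7ms: DENY
  req#6 t=8ms: DENY
  req#7 t=10ms: ALLOW

Answer: AAADDDA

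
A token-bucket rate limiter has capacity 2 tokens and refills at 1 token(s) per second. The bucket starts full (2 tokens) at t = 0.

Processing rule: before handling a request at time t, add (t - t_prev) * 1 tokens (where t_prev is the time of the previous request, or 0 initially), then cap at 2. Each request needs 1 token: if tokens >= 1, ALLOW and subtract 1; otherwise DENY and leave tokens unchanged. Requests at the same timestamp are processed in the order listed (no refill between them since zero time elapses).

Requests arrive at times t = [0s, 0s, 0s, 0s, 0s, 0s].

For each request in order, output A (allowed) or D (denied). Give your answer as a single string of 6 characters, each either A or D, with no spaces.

Simulating step by step:
  req#1 t=0s: ALLOW
  req#2 t=0s: ALLOW
  req#3 t=0s: DENY
  req#4 t=0s: DENY
  req#5 t=0s: DENY
  req#6 t=0s: DENY

Answer: AADDDD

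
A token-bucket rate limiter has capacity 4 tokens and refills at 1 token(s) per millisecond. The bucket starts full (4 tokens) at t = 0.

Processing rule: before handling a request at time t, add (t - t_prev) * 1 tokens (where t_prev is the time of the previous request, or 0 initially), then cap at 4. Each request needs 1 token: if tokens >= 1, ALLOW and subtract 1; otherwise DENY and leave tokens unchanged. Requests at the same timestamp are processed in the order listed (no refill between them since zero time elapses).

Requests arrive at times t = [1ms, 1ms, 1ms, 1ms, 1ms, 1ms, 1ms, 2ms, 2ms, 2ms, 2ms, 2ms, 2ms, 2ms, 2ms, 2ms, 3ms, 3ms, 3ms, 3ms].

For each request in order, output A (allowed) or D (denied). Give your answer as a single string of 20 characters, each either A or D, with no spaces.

Simulating step by step:
  req#1 t=1ms: ALLOW
  req#2 t=1ms: ALLOW
  req#3 t=1ms: ALLOW
  req#4 t=1ms: ALLOW
  req#5 t=1ms: DENY
  req#6 t=1ms: DENY
  req#7 t=1ms: DENY
  req#8 t=2ms: ALLOW
  req#9 t=2ms: DENY
  req#10 t=2ms: DENY
  req#11 t=2ms: DENY
  req#12 t=2ms: DENY
  req#13 t=2ms: DENY
  req#14 t=2ms: DENY
  req#15 t=2ms: DENY
  req#16 t=2ms: DENY
  req#17 t=3ms: ALLOW
  req#18 t=3ms: DENY
  req#19 t=3ms: DENY
  req#20 t=3ms: DENY

Answer: AAAADDDADDDDDDDDADDD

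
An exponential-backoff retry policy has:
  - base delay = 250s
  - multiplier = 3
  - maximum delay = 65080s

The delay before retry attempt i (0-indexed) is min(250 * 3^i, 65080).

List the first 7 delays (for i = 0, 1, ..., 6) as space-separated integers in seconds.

Answer: 250 750 2250 6750 20250 60750 65080

Derivation:
Computing each delay:
  i=0: min(250*3^0, 65080) = 250
  i=1: min(250*3^1, 65080) = 750
  i=2: min(250*3^2, 65080) = 2250
  i=3: min(250*3^3, 65080) = 6750
  i=4: min(250*3^4, 65080) = 20250
  i=5: min(250*3^5, 65080) = 60750
  i=6: min(250*3^6, 65080) = 65080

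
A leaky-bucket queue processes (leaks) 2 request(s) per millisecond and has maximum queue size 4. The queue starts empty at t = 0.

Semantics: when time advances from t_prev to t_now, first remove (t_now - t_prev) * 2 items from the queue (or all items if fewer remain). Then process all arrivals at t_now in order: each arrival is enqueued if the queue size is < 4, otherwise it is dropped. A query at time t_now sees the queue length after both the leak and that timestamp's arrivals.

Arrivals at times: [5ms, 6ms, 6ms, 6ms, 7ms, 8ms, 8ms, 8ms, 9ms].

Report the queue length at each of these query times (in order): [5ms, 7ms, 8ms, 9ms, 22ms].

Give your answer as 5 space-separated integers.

Queue lengths at query times:
  query t=5ms: backlog = 1
  query t=7ms: backlog = 2
  query t=8ms: backlog = 3
  query t=9ms: backlog = 2
  query t=22ms: backlog = 0

Answer: 1 2 3 2 0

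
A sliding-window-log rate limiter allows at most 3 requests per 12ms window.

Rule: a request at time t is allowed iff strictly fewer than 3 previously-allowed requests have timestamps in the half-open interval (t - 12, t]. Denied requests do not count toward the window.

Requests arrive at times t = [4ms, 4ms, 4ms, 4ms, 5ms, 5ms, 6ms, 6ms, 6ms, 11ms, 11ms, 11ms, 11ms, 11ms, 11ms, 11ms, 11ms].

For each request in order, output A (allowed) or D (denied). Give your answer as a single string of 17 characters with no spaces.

Answer: AAADDDDDDDDDDDDDD

Derivation:
Tracking allowed requests in the window:
  req#1 t=4ms: ALLOW
  req#2 t=4ms: ALLOW
  req#3 t=4ms: ALLOW
  req#4 t=4ms: DENY
  req#5 t=5ms: DENY
  req#6 t=5ms: DENY
  req#7 t=6ms: DENY
  req#8 t=6ms: DENY
  req#9 t=6ms: DENY
  req#10 t=11ms: DENY
  req#11 t=11ms: DENY
  req#12 t=11ms: DENY
  req#13 t=11ms: DENY
  req#14 t=11ms: DENY
  req#15 t=11ms: DENY
  req#16 t=11ms: DENY
  req#17 t=11ms: DENY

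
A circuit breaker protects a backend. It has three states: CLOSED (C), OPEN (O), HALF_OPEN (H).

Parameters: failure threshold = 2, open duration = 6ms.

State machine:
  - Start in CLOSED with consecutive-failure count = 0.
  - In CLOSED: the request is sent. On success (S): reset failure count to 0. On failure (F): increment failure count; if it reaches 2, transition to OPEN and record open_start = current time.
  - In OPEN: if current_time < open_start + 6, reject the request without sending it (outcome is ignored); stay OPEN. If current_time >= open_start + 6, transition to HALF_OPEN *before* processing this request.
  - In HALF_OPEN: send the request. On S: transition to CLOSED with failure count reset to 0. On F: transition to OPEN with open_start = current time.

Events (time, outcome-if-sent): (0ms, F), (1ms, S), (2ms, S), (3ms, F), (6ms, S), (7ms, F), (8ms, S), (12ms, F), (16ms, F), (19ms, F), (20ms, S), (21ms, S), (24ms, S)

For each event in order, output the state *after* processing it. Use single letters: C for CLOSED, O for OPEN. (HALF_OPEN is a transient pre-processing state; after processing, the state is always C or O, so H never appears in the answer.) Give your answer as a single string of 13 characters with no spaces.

State after each event:
  event#1 t=0ms outcome=F: state=CLOSED
  event#2 t=1ms outcome=S: state=CLOSED
  event#3 t=2ms outcome=S: state=CLOSED
  event#4 t=3ms outcome=F: state=CLOSED
  event#5 t=6ms outcome=S: state=CLOSED
  event#6 t=7ms outcome=F: state=CLOSED
  event#7 t=8ms outcome=S: state=CLOSED
  event#8 t=12ms outcome=F: state=CLOSED
  event#9 t=16ms outcome=F: state=OPEN
  event#10 t=19ms outcome=F: state=OPEN
  event#11 t=20ms outcome=S: state=OPEN
  event#12 t=21ms outcome=S: state=OPEN
  event#13 t=24ms outcome=S: state=CLOSED

Answer: CCCCCCCCOOOOC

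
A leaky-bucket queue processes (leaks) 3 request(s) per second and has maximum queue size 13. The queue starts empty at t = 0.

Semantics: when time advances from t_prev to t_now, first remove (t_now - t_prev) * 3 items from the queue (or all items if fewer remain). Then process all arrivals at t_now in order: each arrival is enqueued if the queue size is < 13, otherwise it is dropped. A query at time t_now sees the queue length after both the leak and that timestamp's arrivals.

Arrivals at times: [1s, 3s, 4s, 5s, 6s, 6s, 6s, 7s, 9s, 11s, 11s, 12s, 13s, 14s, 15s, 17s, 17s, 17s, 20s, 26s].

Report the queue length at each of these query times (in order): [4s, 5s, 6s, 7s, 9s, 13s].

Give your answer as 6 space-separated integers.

Answer: 1 1 3 1 1 1

Derivation:
Queue lengths at query times:
  query t=4s: backlog = 1
  query t=5s: backlog = 1
  query t=6s: backlog = 3
  query t=7s: backlog = 1
  query t=9s: backlog = 1
  query t=13s: backlog = 1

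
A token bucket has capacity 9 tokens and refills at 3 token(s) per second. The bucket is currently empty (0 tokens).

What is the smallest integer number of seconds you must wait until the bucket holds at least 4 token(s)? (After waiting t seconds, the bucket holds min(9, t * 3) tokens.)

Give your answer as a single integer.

Answer: 2

Derivation:
Need t * 3 >= 4, so t >= 4/3.
Smallest integer t = ceil(4/3) = 2.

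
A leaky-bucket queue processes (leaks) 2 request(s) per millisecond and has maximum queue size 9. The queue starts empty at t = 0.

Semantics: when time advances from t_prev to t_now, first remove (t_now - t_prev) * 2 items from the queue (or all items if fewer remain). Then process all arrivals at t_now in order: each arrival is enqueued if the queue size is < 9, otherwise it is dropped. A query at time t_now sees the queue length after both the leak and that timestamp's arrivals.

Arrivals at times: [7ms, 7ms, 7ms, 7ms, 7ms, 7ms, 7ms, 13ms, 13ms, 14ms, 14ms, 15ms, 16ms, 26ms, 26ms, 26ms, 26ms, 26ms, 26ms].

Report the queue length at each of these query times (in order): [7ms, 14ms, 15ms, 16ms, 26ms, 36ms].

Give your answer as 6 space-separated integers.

Answer: 7 2 1 1 6 0

Derivation:
Queue lengths at query times:
  query t=7ms: backlog = 7
  query t=14ms: backlog = 2
  query t=15ms: backlog = 1
  query t=16ms: backlog = 1
  query t=26ms: backlog = 6
  query t=36ms: backlog = 0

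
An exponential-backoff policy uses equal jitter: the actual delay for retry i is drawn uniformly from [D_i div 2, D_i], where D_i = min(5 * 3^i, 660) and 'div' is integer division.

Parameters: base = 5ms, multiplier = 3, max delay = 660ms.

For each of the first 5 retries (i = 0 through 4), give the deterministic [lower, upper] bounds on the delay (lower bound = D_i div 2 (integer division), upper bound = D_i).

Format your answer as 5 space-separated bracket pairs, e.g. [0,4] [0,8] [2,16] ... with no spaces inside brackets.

Computing bounds per retry:
  i=0: D_i=min(5*3^0,660)=5, bounds=[2,5]
  i=1: D_i=min(5*3^1,660)=15, bounds=[7,15]
  i=2: D_i=min(5*3^2,660)=45, bounds=[22,45]
  i=3: D_i=min(5*3^3,660)=135, bounds=[67,135]
  i=4: D_i=min(5*3^4,660)=405, bounds=[202,405]

Answer: [2,5] [7,15] [22,45] [67,135] [202,405]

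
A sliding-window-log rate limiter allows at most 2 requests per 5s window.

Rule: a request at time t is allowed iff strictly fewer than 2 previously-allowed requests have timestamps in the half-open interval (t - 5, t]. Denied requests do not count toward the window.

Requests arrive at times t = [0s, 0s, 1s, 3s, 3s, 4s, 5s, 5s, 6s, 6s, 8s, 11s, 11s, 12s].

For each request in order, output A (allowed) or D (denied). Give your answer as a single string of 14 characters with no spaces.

Tracking allowed requests in the window:
  req#1 t=0s: ALLOW
  req#2 t=0s: ALLOW
  req#3 t=1s: DENY
  req#4 t=3s: DENY
  req#5 t=3s: DENY
  req#6 t=4s: DENY
  req#7 t=5s: ALLOW
  req#8 t=5s: ALLOW
  req#9 t=6s: DENY
  req#10 t=6s: DENY
  req#11 t=8s: DENY
  req#12 t=11s: ALLOW
  req#13 t=11s: ALLOW
  req#14 t=12s: DENY

Answer: AADDDDAADDDAAD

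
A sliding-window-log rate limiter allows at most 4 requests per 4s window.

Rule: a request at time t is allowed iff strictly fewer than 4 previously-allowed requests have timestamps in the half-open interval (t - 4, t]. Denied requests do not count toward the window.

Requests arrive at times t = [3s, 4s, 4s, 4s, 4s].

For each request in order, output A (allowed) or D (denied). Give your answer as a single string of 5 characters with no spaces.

Tracking allowed requests in the window:
  req#1 t=3s: ALLOW
  req#2 t=4s: ALLOW
  req#3 t=4s: ALLOW
  req#4 t=4s: ALLOW
  req#5 t=4s: DENY

Answer: AAAAD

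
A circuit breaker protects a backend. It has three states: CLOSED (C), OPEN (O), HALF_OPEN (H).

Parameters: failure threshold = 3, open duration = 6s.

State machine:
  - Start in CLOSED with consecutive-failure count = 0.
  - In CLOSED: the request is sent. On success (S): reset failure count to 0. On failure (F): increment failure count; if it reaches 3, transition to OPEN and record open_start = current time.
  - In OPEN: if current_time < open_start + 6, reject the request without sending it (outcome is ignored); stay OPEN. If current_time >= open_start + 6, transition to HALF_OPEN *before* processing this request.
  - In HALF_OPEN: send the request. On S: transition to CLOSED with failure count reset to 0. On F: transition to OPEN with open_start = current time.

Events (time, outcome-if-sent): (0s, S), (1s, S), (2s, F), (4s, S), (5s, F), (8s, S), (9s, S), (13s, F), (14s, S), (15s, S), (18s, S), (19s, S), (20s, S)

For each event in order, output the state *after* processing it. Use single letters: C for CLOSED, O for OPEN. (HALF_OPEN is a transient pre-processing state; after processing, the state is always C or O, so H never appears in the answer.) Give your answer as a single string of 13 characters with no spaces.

Answer: CCCCCCCCCCCCC

Derivation:
State after each event:
  event#1 t=0s outcome=S: state=CLOSED
  event#2 t=1s outcome=S: state=CLOSED
  event#3 t=2s outcome=F: state=CLOSED
  event#4 t=4s outcome=S: state=CLOSED
  event#5 t=5s outcome=F: state=CLOSED
  event#6 t=8s outcome=S: state=CLOSED
  event#7 t=9s outcome=S: state=CLOSED
  event#8 t=13s outcome=F: state=CLOSED
  event#9 t=14s outcome=S: state=CLOSED
  event#10 t=15s outcome=S: state=CLOSED
  event#11 t=18s outcome=S: state=CLOSED
  event#12 t=19s outcome=S: state=CLOSED
  event#13 t=20s outcome=S: state=CLOSED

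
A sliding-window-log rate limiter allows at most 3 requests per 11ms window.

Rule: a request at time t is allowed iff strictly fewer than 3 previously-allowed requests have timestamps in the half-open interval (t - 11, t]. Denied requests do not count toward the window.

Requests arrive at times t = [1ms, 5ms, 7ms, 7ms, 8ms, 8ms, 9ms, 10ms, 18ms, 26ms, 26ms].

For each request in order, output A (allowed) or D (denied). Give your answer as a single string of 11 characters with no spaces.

Tracking allowed requests in the window:
  req#1 t=1ms: ALLOW
  req#2 t=5ms: ALLOW
  req#3 t=7ms: ALLOW
  req#4 t=7ms: DENY
  req#5 t=8ms: DENY
  req#6 t=8ms: DENY
  req#7 t=9ms: DENY
  req#8 t=10ms: DENY
  req#9 t=18ms: ALLOW
  req#10 t=26ms: ALLOW
  req#11 t=26ms: ALLOW

Answer: AAADDDDDAAA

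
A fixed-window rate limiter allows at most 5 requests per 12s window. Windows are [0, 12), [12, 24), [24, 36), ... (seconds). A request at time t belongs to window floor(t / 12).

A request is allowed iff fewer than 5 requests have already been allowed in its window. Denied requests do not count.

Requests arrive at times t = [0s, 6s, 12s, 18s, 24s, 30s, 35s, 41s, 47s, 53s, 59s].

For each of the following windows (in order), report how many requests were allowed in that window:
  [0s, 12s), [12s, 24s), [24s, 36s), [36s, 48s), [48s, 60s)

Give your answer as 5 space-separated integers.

Processing requests:
  req#1 t=0s (window 0): ALLOW
  req#2 t=6s (window 0): ALLOW
  req#3 t=12s (window 1): ALLOW
  req#4 t=18s (window 1): ALLOW
  req#5 t=24s (window 2): ALLOW
  req#6 t=30s (window 2): ALLOW
  req#7 t=35s (window 2): ALLOW
  req#8 t=41s (window 3): ALLOW
  req#9 t=47s (window 3): ALLOW
  req#10 t=53s (window 4): ALLOW
  req#11 t=59s (window 4): ALLOW

Allowed counts by window: 2 2 3 2 2

Answer: 2 2 3 2 2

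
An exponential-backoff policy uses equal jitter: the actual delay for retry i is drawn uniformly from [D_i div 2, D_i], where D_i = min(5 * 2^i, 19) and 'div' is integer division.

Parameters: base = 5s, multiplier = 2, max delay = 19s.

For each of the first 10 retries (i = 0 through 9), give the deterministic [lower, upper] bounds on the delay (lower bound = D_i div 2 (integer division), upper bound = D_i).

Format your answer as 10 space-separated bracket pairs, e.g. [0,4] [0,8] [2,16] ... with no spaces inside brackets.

Computing bounds per retry:
  i=0: D_i=min(5*2^0,19)=5, bounds=[2,5]
  i=1: D_i=min(5*2^1,19)=10, bounds=[5,10]
  i=2: D_i=min(5*2^2,19)=19, bounds=[9,19]
  i=3: D_i=min(5*2^3,19)=19, bounds=[9,19]
  i=4: D_i=min(5*2^4,19)=19, bounds=[9,19]
  i=5: D_i=min(5*2^5,19)=19, bounds=[9,19]
  i=6: D_i=min(5*2^6,19)=19, bounds=[9,19]
  i=7: D_i=min(5*2^7,19)=19, bounds=[9,19]
  i=8: D_i=min(5*2^8,19)=19, bounds=[9,19]
  i=9: D_i=min(5*2^9,19)=19, bounds=[9,19]

Answer: [2,5] [5,10] [9,19] [9,19] [9,19] [9,19] [9,19] [9,19] [9,19] [9,19]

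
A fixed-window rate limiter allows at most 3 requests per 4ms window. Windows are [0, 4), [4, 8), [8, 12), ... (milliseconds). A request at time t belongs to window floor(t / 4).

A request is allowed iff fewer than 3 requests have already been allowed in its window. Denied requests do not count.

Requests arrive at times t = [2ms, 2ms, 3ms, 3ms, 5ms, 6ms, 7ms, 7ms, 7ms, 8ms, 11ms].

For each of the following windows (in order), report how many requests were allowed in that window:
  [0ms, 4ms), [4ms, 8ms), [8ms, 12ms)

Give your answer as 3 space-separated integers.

Answer: 3 3 2

Derivation:
Processing requests:
  req#1 t=2ms (window 0): ALLOW
  req#2 t=2ms (window 0): ALLOW
  req#3 t=3ms (window 0): ALLOW
  req#4 t=3ms (window 0): DENY
  req#5 t=5ms (window 1): ALLOW
  req#6 t=6ms (window 1): ALLOW
  req#7 t=7ms (window 1): ALLOW
  req#8 t=7ms (window 1): DENY
  req#9 t=7ms (window 1): DENY
  req#10 t=8ms (window 2): ALLOW
  req#11 t=11ms (window 2): ALLOW

Allowed counts by window: 3 3 2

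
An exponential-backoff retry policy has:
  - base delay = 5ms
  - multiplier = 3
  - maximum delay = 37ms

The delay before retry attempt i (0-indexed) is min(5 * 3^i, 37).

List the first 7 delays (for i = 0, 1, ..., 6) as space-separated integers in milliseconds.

Answer: 5 15 37 37 37 37 37

Derivation:
Computing each delay:
  i=0: min(5*3^0, 37) = 5
  i=1: min(5*3^1, 37) = 15
  i=2: min(5*3^2, 37) = 37
  i=3: min(5*3^3, 37) = 37
  i=4: min(5*3^4, 37) = 37
  i=5: min(5*3^5, 37) = 37
  i=6: min(5*3^6, 37) = 37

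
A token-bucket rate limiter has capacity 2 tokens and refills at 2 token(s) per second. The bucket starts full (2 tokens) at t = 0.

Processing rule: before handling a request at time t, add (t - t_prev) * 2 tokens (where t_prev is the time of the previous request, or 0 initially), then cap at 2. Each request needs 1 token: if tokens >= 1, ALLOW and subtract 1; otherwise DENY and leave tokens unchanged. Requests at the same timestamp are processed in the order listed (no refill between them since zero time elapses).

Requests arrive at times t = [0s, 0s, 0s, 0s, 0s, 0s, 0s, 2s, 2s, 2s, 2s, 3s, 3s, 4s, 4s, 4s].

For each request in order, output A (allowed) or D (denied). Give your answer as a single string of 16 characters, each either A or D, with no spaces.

Simulating step by step:
  req#1 t=0s: ALLOW
  req#2 t=0s: ALLOW
  req#3 t=0s: DENY
  req#4 t=0s: DENY
  req#5 t=0s: DENY
  req#6 t=0s: DENY
  req#7 t=0s: DENY
  req#8 t=2s: ALLOW
  req#9 t=2s: ALLOW
  req#10 t=2s: DENY
  req#11 t=2s: DENY
  req#12 t=3s: ALLOW
  req#13 t=3s: ALLOW
  req#14 t=4s: ALLOW
  req#15 t=4s: ALLOW
  req#16 t=4s: DENY

Answer: AADDDDDAADDAAAAD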